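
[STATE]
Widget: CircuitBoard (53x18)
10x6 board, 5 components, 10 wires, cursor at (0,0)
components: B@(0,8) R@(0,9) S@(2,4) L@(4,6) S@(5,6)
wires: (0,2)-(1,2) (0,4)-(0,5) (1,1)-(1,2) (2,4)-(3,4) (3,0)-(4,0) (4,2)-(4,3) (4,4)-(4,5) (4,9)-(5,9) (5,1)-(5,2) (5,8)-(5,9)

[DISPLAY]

   0 1 2 3 4 5 6 7 8 9                               
0  [.]      ·       · ─ ·           B   R            
            │                                        
1       · ─ ·                                        
                                                     
2                   S                                
                    │                                
3   ·               ·                                
    │                                                
4   ·       · ─ ·   · ─ ·   L           ·            
                                        │            
5       · ─ ·               S       · ─ ·            
Cursor: (0,0)                                        
                                                     
                                                     
                                                     
                                                     
                                                     


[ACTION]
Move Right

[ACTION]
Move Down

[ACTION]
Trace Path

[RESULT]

   0 1 2 3 4 5 6 7 8 9                               
0           ·       · ─ ·           B   R            
            │                                        
1      [.]─ ·                                        
                                                     
2                   S                                
                    │                                
3   ·               ·                                
    │                                                
4   ·       · ─ ·   · ─ ·   L           ·            
                                        │            
5       · ─ ·               S       · ─ ·            
Cursor: (1,1)  Trace: Path with 3 nodes, no component
                                                     
                                                     
                                                     
                                                     
                                                     


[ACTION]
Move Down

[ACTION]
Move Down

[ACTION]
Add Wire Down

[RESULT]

   0 1 2 3 4 5 6 7 8 9                               
0           ·       · ─ ·           B   R            
            │                                        
1       · ─ ·                                        
                                                     
2                   S                                
                    │                                
3   ·  [.]          ·                                
    │   │                                            
4   ·   ·   · ─ ·   · ─ ·   L           ·            
                                        │            
5       · ─ ·               S       · ─ ·            
Cursor: (3,1)  Trace: Path with 3 nodes, no component
                                                     
                                                     
                                                     
                                                     
                                                     


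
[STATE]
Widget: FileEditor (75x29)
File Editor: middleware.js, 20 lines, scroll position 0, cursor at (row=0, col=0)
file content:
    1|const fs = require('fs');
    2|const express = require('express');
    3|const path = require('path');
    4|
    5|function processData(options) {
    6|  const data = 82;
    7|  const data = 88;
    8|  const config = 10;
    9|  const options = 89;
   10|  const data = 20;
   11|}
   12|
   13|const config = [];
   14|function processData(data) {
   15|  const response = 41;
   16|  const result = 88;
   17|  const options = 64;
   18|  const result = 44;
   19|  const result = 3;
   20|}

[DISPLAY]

█onst fs = require('fs');                                                 ▲
const express = require('express');                                       █
const path = require('path');                                             ░
                                                                          ░
function processData(options) {                                           ░
  const data = 82;                                                        ░
  const data = 88;                                                        ░
  const config = 10;                                                      ░
  const options = 89;                                                     ░
  const data = 20;                                                        ░
}                                                                         ░
                                                                          ░
const config = [];                                                        ░
function processData(data) {                                              ░
  const response = 41;                                                    ░
  const result = 88;                                                      ░
  const options = 64;                                                     ░
  const result = 44;                                                      ░
  const result = 3;                                                       ░
}                                                                         ░
                                                                          ░
                                                                          ░
                                                                          ░
                                                                          ░
                                                                          ░
                                                                          ░
                                                                          ░
                                                                          ░
                                                                          ▼


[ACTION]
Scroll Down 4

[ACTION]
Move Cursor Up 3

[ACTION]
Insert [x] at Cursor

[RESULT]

x█onst fs = require('fs');                                                ▲
const express = require('express');                                       █
const path = require('path');                                             ░
                                                                          ░
function processData(options) {                                           ░
  const data = 82;                                                        ░
  const data = 88;                                                        ░
  const config = 10;                                                      ░
  const options = 89;                                                     ░
  const data = 20;                                                        ░
}                                                                         ░
                                                                          ░
const config = [];                                                        ░
function processData(data) {                                              ░
  const response = 41;                                                    ░
  const result = 88;                                                      ░
  const options = 64;                                                     ░
  const result = 44;                                                      ░
  const result = 3;                                                       ░
}                                                                         ░
                                                                          ░
                                                                          ░
                                                                          ░
                                                                          ░
                                                                          ░
                                                                          ░
                                                                          ░
                                                                          ░
                                                                          ▼


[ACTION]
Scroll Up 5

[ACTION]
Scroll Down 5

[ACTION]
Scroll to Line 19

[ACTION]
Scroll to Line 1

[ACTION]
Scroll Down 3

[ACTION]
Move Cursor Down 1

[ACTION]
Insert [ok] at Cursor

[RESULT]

xconst fs = require('fs');                                                ▲
cok█nst express = require('express');                                     █
const path = require('path');                                             ░
                                                                          ░
function processData(options) {                                           ░
  const data = 82;                                                        ░
  const data = 88;                                                        ░
  const config = 10;                                                      ░
  const options = 89;                                                     ░
  const data = 20;                                                        ░
}                                                                         ░
                                                                          ░
const config = [];                                                        ░
function processData(data) {                                              ░
  const response = 41;                                                    ░
  const result = 88;                                                      ░
  const options = 64;                                                     ░
  const result = 44;                                                      ░
  const result = 3;                                                       ░
}                                                                         ░
                                                                          ░
                                                                          ░
                                                                          ░
                                                                          ░
                                                                          ░
                                                                          ░
                                                                          ░
                                                                          ░
                                                                          ▼


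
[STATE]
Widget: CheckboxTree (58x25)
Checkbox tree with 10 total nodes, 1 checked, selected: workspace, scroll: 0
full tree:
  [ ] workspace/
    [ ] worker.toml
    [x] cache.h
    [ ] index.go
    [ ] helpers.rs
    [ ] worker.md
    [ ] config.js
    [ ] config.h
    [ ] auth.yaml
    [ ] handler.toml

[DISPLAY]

>[-] workspace/                                           
   [ ] worker.toml                                        
   [x] cache.h                                            
   [ ] index.go                                           
   [ ] helpers.rs                                         
   [ ] worker.md                                          
   [ ] config.js                                          
   [ ] config.h                                           
   [ ] auth.yaml                                          
   [ ] handler.toml                                       
                                                          
                                                          
                                                          
                                                          
                                                          
                                                          
                                                          
                                                          
                                                          
                                                          
                                                          
                                                          
                                                          
                                                          
                                                          


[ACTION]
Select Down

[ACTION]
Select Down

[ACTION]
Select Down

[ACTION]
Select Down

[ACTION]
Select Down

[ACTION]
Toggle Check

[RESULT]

 [-] workspace/                                           
   [ ] worker.toml                                        
   [x] cache.h                                            
   [ ] index.go                                           
   [ ] helpers.rs                                         
>  [x] worker.md                                          
   [ ] config.js                                          
   [ ] config.h                                           
   [ ] auth.yaml                                          
   [ ] handler.toml                                       
                                                          
                                                          
                                                          
                                                          
                                                          
                                                          
                                                          
                                                          
                                                          
                                                          
                                                          
                                                          
                                                          
                                                          
                                                          


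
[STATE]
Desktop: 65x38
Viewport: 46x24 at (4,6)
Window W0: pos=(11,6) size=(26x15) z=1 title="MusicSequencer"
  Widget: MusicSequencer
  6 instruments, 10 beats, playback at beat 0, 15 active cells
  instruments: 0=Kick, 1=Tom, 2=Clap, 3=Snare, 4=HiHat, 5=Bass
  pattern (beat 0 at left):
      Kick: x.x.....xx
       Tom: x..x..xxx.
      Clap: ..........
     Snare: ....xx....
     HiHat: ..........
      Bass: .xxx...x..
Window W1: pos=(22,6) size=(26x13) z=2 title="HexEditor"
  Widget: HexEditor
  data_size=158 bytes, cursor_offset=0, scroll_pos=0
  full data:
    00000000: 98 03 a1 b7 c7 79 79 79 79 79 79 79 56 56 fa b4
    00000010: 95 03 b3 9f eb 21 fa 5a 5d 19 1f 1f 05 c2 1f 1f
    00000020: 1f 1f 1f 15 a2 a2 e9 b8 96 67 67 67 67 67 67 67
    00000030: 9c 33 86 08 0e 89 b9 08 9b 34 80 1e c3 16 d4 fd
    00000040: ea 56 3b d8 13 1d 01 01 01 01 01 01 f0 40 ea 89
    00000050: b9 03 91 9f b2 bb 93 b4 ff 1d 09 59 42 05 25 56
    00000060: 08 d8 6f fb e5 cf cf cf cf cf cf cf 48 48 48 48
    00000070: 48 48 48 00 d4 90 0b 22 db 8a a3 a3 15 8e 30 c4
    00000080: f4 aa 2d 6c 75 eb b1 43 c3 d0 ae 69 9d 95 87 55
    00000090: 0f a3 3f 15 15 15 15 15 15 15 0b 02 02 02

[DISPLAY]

       ┏━━━━━━━━━━┏━━━━━━━━━━━━━━━━━━━━━━━━┓  
       ┃ MusicSequ┃ HexEditor              ┃  
       ┠──────────┠────────────────────────┨  
       ┃      ▼123┃00000000  98 03 a1 b7 c7┃  
       ┃  Kick█·█·┃00000010  95 03 b3 9f eb┃  
       ┃   Tom█··█┃00000020  1f 1f 1f 15 a2┃  
       ┃  Clap····┃00000030  9c 33 86 08 0e┃  
       ┃ Snare····┃00000040  ea 56 3b d8 13┃  
       ┃ HiHat····┃00000050  b9 03 91 9f b2┃  
       ┃  Bass·███┃00000060  08 d8 6f fb e5┃  
       ┃          ┃00000070  48 48 48 00 d4┃  
       ┃          ┃00000080  f4 aa 2d 6c 75┃  
       ┃          ┗━━━━━━━━━━━━━━━━━━━━━━━━┛  
       ┃                        ┃             
       ┗━━━━━━━━━━━━━━━━━━━━━━━━┛             
                                              
                                              
                                              
                                              
                                              
                                              
                                              
                                              
                                              


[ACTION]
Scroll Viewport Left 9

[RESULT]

           ┏━━━━━━━━━━┏━━━━━━━━━━━━━━━━━━━━━━━
           ┃ MusicSequ┃ HexEditor             
           ┠──────────┠───────────────────────
           ┃      ▼123┃00000000  98 03 a1 b7 c
           ┃  Kick█·█·┃00000010  95 03 b3 9f e
           ┃   Tom█··█┃00000020  1f 1f 1f 15 a
           ┃  Clap····┃00000030  9c 33 86 08 0
           ┃ Snare····┃00000040  ea 56 3b d8 1
           ┃ HiHat····┃00000050  b9 03 91 9f b
           ┃  Bass·███┃00000060  08 d8 6f fb e
           ┃          ┃00000070  48 48 48 00 d
           ┃          ┃00000080  f4 aa 2d 6c 7
           ┃          ┗━━━━━━━━━━━━━━━━━━━━━━━
           ┃                        ┃         
           ┗━━━━━━━━━━━━━━━━━━━━━━━━┛         
                                              
                                              
                                              
                                              
                                              
                                              
                                              
                                              
                                              


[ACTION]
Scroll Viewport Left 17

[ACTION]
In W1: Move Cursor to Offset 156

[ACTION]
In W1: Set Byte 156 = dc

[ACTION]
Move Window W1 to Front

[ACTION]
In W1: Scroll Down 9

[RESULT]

           ┏━━━━━━━━━━┏━━━━━━━━━━━━━━━━━━━━━━━
           ┃ MusicSequ┃ HexEditor             
           ┠──────────┠───────────────────────
           ┃      ▼123┃00000090  0f a3 3f 15 1
           ┃  Kick█·█·┃                       
           ┃   Tom█··█┃                       
           ┃  Clap····┃                       
           ┃ Snare····┃                       
           ┃ HiHat····┃                       
           ┃  Bass·███┃                       
           ┃          ┃                       
           ┃          ┃                       
           ┃          ┗━━━━━━━━━━━━━━━━━━━━━━━
           ┃                        ┃         
           ┗━━━━━━━━━━━━━━━━━━━━━━━━┛         
                                              
                                              
                                              
                                              
                                              
                                              
                                              
                                              
                                              


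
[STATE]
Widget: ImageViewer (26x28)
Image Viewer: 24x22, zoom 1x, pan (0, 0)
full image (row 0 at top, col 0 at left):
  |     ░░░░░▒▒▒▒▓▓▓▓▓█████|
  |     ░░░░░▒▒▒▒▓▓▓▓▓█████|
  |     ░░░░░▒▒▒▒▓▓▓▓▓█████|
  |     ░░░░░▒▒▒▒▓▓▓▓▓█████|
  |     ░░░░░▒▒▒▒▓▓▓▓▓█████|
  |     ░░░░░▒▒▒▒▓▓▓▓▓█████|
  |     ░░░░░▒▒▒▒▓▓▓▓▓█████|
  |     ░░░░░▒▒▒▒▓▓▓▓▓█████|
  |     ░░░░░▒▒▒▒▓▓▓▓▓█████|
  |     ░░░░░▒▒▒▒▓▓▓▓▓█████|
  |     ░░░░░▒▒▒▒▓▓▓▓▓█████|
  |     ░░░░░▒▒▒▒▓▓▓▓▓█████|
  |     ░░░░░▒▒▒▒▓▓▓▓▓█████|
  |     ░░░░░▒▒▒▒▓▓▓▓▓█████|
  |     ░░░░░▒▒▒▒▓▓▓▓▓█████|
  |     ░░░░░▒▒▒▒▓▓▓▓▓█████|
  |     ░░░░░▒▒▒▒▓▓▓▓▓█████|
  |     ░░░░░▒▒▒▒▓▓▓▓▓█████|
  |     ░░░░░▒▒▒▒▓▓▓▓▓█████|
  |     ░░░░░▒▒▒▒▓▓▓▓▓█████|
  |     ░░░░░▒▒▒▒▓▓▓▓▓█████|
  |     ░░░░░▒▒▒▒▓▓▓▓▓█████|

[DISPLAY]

     ░░░░░▒▒▒▒▓▓▓▓▓█████  
     ░░░░░▒▒▒▒▓▓▓▓▓█████  
     ░░░░░▒▒▒▒▓▓▓▓▓█████  
     ░░░░░▒▒▒▒▓▓▓▓▓█████  
     ░░░░░▒▒▒▒▓▓▓▓▓█████  
     ░░░░░▒▒▒▒▓▓▓▓▓█████  
     ░░░░░▒▒▒▒▓▓▓▓▓█████  
     ░░░░░▒▒▒▒▓▓▓▓▓█████  
     ░░░░░▒▒▒▒▓▓▓▓▓█████  
     ░░░░░▒▒▒▒▓▓▓▓▓█████  
     ░░░░░▒▒▒▒▓▓▓▓▓█████  
     ░░░░░▒▒▒▒▓▓▓▓▓█████  
     ░░░░░▒▒▒▒▓▓▓▓▓█████  
     ░░░░░▒▒▒▒▓▓▓▓▓█████  
     ░░░░░▒▒▒▒▓▓▓▓▓█████  
     ░░░░░▒▒▒▒▓▓▓▓▓█████  
     ░░░░░▒▒▒▒▓▓▓▓▓█████  
     ░░░░░▒▒▒▒▓▓▓▓▓█████  
     ░░░░░▒▒▒▒▓▓▓▓▓█████  
     ░░░░░▒▒▒▒▓▓▓▓▓█████  
     ░░░░░▒▒▒▒▓▓▓▓▓█████  
     ░░░░░▒▒▒▒▓▓▓▓▓█████  
                          
                          
                          
                          
                          
                          


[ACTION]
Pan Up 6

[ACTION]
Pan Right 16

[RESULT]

▓▓▓█████                  
▓▓▓█████                  
▓▓▓█████                  
▓▓▓█████                  
▓▓▓█████                  
▓▓▓█████                  
▓▓▓█████                  
▓▓▓█████                  
▓▓▓█████                  
▓▓▓█████                  
▓▓▓█████                  
▓▓▓█████                  
▓▓▓█████                  
▓▓▓█████                  
▓▓▓█████                  
▓▓▓█████                  
▓▓▓█████                  
▓▓▓█████                  
▓▓▓█████                  
▓▓▓█████                  
▓▓▓█████                  
▓▓▓█████                  
                          
                          
                          
                          
                          
                          


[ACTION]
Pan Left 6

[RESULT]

▒▒▒▒▓▓▓▓▓█████            
▒▒▒▒▓▓▓▓▓█████            
▒▒▒▒▓▓▓▓▓█████            
▒▒▒▒▓▓▓▓▓█████            
▒▒▒▒▓▓▓▓▓█████            
▒▒▒▒▓▓▓▓▓█████            
▒▒▒▒▓▓▓▓▓█████            
▒▒▒▒▓▓▓▓▓█████            
▒▒▒▒▓▓▓▓▓█████            
▒▒▒▒▓▓▓▓▓█████            
▒▒▒▒▓▓▓▓▓█████            
▒▒▒▒▓▓▓▓▓█████            
▒▒▒▒▓▓▓▓▓█████            
▒▒▒▒▓▓▓▓▓█████            
▒▒▒▒▓▓▓▓▓█████            
▒▒▒▒▓▓▓▓▓█████            
▒▒▒▒▓▓▓▓▓█████            
▒▒▒▒▓▓▓▓▓█████            
▒▒▒▒▓▓▓▓▓█████            
▒▒▒▒▓▓▓▓▓█████            
▒▒▒▒▓▓▓▓▓█████            
▒▒▒▒▓▓▓▓▓█████            
                          
                          
                          
                          
                          
                          


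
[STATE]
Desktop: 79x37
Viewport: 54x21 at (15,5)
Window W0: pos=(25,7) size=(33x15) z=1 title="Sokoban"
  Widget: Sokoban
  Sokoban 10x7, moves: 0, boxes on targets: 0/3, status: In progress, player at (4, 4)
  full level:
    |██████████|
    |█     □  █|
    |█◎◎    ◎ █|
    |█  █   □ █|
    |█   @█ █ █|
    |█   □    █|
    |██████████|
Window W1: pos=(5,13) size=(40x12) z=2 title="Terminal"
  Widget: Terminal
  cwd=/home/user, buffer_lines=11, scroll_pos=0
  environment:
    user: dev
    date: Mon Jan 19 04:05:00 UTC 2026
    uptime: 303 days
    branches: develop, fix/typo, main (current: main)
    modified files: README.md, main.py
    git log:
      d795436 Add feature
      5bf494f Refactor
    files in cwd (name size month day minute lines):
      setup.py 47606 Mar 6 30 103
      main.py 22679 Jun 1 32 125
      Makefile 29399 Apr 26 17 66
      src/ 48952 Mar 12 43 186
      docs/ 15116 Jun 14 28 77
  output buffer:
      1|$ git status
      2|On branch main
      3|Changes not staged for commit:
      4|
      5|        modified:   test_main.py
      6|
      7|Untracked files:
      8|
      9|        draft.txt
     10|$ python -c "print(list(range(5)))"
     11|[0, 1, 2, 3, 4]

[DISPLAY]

                                                      
                                                      
          ┏━━━━━━━━━━━━━━━━━━━━━━━━━━━━━━━┓           
          ┃ Sokoban                       ┃           
          ┠───────────────────────────────┨           
          ┃██████████                     ┃           
          ┃█     □  █                     ┃           
          ┃█◎◎    ◎ █                     ┃           
━━━━━━━━━━━━━━━━━━━━━━━━━━━━━┓            ┃           
                             ┃            ┃           
─────────────────────────────┨            ┃           
tus                          ┃            ┃           
 main                        ┃            ┃           
ot staged for commit:        ┃            ┃           
                             ┃            ┃           
odified:   test_main.py      ┃            ┃           
                             ┃━━━━━━━━━━━━┛           
 files:                      ┃                        
                             ┃                        
━━━━━━━━━━━━━━━━━━━━━━━━━━━━━┛                        
                                                      


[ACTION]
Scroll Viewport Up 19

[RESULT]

                                                      
                                                      
                                                      
                                                      
                                                      
                                                      
                                                      
          ┏━━━━━━━━━━━━━━━━━━━━━━━━━━━━━━━┓           
          ┃ Sokoban                       ┃           
          ┠───────────────────────────────┨           
          ┃██████████                     ┃           
          ┃█     □  █                     ┃           
          ┃█◎◎    ◎ █                     ┃           
━━━━━━━━━━━━━━━━━━━━━━━━━━━━━┓            ┃           
                             ┃            ┃           
─────────────────────────────┨            ┃           
tus                          ┃            ┃           
 main                        ┃            ┃           
ot staged for commit:        ┃            ┃           
                             ┃            ┃           
odified:   test_main.py      ┃            ┃           


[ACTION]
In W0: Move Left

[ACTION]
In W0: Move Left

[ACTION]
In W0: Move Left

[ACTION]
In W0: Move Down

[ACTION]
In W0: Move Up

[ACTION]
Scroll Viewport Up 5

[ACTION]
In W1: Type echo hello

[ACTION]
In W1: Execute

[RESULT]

                                                      
                                                      
                                                      
                                                      
                                                      
                                                      
                                                      
          ┏━━━━━━━━━━━━━━━━━━━━━━━━━━━━━━━┓           
          ┃ Sokoban                       ┃           
          ┠───────────────────────────────┨           
          ┃██████████                     ┃           
          ┃█     □  █                     ┃           
          ┃█◎◎    ◎ █                     ┃           
━━━━━━━━━━━━━━━━━━━━━━━━━━━━━┓            ┃           
                             ┃            ┃           
─────────────────────────────┨            ┃           
 files:                      ┃            ┃           
                             ┃            ┃           
raft.txt                     ┃            ┃           
-c "print(list(range(5)))"   ┃            ┃           
 3, 4]                       ┃            ┃           


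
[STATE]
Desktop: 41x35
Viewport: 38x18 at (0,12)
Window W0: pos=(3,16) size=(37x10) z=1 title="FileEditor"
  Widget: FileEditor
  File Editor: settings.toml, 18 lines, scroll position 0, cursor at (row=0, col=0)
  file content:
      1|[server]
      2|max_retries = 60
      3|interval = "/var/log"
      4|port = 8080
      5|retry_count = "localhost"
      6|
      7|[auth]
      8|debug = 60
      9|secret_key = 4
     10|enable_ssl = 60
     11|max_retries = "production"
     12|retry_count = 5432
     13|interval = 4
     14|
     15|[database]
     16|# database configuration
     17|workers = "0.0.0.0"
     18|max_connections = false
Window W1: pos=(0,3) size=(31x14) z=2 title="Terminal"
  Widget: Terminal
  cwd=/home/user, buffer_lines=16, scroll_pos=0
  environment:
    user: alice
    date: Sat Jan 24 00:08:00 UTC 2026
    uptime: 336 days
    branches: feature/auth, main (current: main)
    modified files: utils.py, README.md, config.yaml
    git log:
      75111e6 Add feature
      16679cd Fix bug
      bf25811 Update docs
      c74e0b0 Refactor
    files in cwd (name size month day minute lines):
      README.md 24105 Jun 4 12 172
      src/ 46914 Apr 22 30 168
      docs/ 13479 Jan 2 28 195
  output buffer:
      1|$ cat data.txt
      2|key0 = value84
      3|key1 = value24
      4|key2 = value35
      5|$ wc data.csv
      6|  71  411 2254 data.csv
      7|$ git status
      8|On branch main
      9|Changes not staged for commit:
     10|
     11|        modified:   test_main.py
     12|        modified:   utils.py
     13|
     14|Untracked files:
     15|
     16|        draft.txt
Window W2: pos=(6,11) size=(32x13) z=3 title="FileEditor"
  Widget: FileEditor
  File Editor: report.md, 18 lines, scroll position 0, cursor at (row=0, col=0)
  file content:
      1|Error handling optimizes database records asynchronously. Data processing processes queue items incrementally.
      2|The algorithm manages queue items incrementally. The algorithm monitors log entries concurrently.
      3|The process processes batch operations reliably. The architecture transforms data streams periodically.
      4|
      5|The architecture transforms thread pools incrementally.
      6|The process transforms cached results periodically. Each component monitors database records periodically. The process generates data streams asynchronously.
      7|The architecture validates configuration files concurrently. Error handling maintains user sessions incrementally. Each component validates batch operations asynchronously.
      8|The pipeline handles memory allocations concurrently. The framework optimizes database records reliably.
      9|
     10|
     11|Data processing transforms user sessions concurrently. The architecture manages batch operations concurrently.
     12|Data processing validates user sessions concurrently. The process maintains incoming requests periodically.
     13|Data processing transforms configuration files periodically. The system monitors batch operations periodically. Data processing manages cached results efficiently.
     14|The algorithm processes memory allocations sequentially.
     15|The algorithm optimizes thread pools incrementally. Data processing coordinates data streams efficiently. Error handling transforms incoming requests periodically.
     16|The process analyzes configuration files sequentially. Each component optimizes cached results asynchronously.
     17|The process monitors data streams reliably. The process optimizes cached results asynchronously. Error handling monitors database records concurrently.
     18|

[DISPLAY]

┃$ git┃ FileEditor                   ┃
┃On br┠──────────────────────────────┨
┃Chang┃█rror handling optimizes data▲┃
┃     ┃The algorithm manages queue i█┃
┗━━━━━┃The process processes batch o░┃
   ┃ F┃                             ░┃
   ┠──┃The architecture transforms t░┃
   ┃█s┃The process transforms cached░┃
   ┃ma┃The architecture validates co░┃
   ┃in┃The pipeline handles memory a░┃
   ┃po┃                             ▼┃
   ┃re┗━━━━━━━━━━━━━━━━━━━━━━━━━━━━━━┛
   ┃                                  
   ┗━━━━━━━━━━━━━━━━━━━━━━━━━━━━━━━━━━
                                      
                                      
                                      
                                      


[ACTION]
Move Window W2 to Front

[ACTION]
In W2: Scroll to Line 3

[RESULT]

┃$ git┃ FileEditor                   ┃
┃On br┠──────────────────────────────┨
┃Chang┃The process processes batch o▲┃
┃     ┃                             ░┃
┗━━━━━┃The architecture transforms t█┃
   ┃ F┃The process transforms cached░┃
   ┠──┃The architecture validates co░┃
   ┃█s┃The pipeline handles memory a░┃
   ┃ma┃                             ░┃
   ┃in┃                             ░┃
   ┃po┃Data processing transforms us▼┃
   ┃re┗━━━━━━━━━━━━━━━━━━━━━━━━━━━━━━┛
   ┃                                  
   ┗━━━━━━━━━━━━━━━━━━━━━━━━━━━━━━━━━━
                                      
                                      
                                      
                                      


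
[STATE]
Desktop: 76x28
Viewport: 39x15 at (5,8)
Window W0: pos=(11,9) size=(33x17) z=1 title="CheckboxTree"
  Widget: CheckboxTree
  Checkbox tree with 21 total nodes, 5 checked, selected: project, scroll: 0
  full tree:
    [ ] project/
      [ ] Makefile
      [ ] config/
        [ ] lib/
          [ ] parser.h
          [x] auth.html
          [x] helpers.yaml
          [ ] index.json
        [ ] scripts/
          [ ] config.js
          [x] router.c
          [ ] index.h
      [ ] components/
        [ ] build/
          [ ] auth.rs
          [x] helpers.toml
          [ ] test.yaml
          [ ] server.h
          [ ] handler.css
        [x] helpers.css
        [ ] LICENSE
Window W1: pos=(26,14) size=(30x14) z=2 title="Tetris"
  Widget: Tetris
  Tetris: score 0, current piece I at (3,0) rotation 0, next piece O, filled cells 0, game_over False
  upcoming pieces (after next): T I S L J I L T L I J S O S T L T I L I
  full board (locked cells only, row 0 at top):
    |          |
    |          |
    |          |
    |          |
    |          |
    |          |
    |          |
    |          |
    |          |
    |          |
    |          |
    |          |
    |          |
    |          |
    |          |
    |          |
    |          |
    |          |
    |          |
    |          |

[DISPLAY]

                                       
      ┏━━━━━━━━━━━━━━━━━━━━━━━━━━━━━━━┓
      ┃ CheckboxTree                  ┃
      ┠───────────────────────────────┨
      ┃>[-] project/                  ┃
      ┃   [ ] Makefile                ┃
      ┃   [-] config/┏━━━━━━━━━━━━━━━━━
      ┃     [-] lib/ ┃ Tetris          
      ┃       [ ] par┠─────────────────
      ┃       [x] aut┃          │Next: 
      ┃       [x] hel┃          │▓▓    
      ┃       [ ] ind┃          │▓▓    
      ┃     [-] scrip┃          │      
      ┃       [ ] con┃          │      
      ┃       [x] rou┃          │      


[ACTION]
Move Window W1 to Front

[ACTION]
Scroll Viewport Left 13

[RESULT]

                                       
           ┏━━━━━━━━━━━━━━━━━━━━━━━━━━━
           ┃ CheckboxTree              
           ┠───────────────────────────
           ┃>[-] project/              
           ┃   [ ] Makefile            
           ┃   [-] config/┏━━━━━━━━━━━━
           ┃     [-] lib/ ┃ Tetris     
           ┃       [ ] par┠────────────
           ┃       [x] aut┃          │N
           ┃       [x] hel┃          │▓
           ┃       [ ] ind┃          │▓
           ┃     [-] scrip┃          │ 
           ┃       [ ] con┃          │ 
           ┃       [x] rou┃          │ 


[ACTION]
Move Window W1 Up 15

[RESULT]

                          ┃          │ 
           ┏━━━━━━━━━━━━━━┃          │S
           ┃ CheckboxTree ┃          │0
           ┠──────────────┃          │ 
           ┃>[-] project/ ┃          │ 
           ┃   [ ] Makefil┗━━━━━━━━━━━━
           ┃   [-] config/             
           ┃     [-] lib/              
           ┃       [ ] parser.h        
           ┃       [x] auth.html       
           ┃       [x] helpers.yaml    
           ┃       [ ] index.json      
           ┃     [-] scripts/          
           ┃       [ ] config.js       
           ┃       [x] router.c        


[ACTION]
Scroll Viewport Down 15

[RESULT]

           ┃   [ ] Makefil┗━━━━━━━━━━━━
           ┃   [-] config/             
           ┃     [-] lib/              
           ┃       [ ] parser.h        
           ┃       [x] auth.html       
           ┃       [x] helpers.yaml    
           ┃       [ ] index.json      
           ┃     [-] scripts/          
           ┃       [ ] config.js       
           ┃       [x] router.c        
           ┃       [ ] index.h         
           ┃   [-] components/         
           ┗━━━━━━━━━━━━━━━━━━━━━━━━━━━
                                       
                                       


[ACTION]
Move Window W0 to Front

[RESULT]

           ┃   [ ] Makefile            
           ┃   [-] config/             
           ┃     [-] lib/              
           ┃       [ ] parser.h        
           ┃       [x] auth.html       
           ┃       [x] helpers.yaml    
           ┃       [ ] index.json      
           ┃     [-] scripts/          
           ┃       [ ] config.js       
           ┃       [x] router.c        
           ┃       [ ] index.h         
           ┃   [-] components/         
           ┗━━━━━━━━━━━━━━━━━━━━━━━━━━━
                                       
                                       
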